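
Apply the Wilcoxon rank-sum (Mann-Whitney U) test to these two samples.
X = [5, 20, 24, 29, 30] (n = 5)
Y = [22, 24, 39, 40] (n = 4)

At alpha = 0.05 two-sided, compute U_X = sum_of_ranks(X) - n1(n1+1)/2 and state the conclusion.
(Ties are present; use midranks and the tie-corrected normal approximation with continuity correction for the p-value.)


Step 1: Combine and sort all 9 observations; assign midranks.
sorted (value, group): (5,X), (20,X), (22,Y), (24,X), (24,Y), (29,X), (30,X), (39,Y), (40,Y)
ranks: 5->1, 20->2, 22->3, 24->4.5, 24->4.5, 29->6, 30->7, 39->8, 40->9
Step 2: Rank sum for X: R1 = 1 + 2 + 4.5 + 6 + 7 = 20.5.
Step 3: U_X = R1 - n1(n1+1)/2 = 20.5 - 5*6/2 = 20.5 - 15 = 5.5.
       U_Y = n1*n2 - U_X = 20 - 5.5 = 14.5.
Step 4: Ties are present, so use the tie-corrected normal approximation (with continuity correction) for the p-value.
Step 5: p-value = 0.325163; compare to alpha = 0.05. fail to reject H0.

U_X = 5.5, p = 0.325163, fail to reject H0 at alpha = 0.05.


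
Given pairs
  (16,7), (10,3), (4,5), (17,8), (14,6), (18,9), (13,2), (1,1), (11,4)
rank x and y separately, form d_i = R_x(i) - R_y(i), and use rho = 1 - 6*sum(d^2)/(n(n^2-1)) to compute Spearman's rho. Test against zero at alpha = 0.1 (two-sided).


Step 1: Rank x and y separately (midranks; no ties here).
rank(x): 16->7, 10->3, 4->2, 17->8, 14->6, 18->9, 13->5, 1->1, 11->4
rank(y): 7->7, 3->3, 5->5, 8->8, 6->6, 9->9, 2->2, 1->1, 4->4
Step 2: d_i = R_x(i) - R_y(i); compute d_i^2.
  (7-7)^2=0, (3-3)^2=0, (2-5)^2=9, (8-8)^2=0, (6-6)^2=0, (9-9)^2=0, (5-2)^2=9, (1-1)^2=0, (4-4)^2=0
sum(d^2) = 18.
Step 3: rho = 1 - 6*18 / (9*(9^2 - 1)) = 1 - 108/720 = 0.850000.
Step 4: Under H0, t = rho * sqrt((n-2)/(1-rho^2)) = 4.2691 ~ t(7).
Step 5: Two-sided p-value from the t-distribution with 7 df = 0.003705.
Step 6: alpha = 0.1. reject H0.

rho = 0.8500, p = 0.003705, reject H0 at alpha = 0.1.


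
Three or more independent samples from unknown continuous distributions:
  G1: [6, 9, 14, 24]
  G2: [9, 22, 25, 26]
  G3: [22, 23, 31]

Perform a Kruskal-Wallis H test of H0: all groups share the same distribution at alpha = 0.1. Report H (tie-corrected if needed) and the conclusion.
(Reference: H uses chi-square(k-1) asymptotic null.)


Step 1: Combine all N = 11 observations and assign midranks.
sorted (value, group, rank): (6,G1,1), (9,G1,2.5), (9,G2,2.5), (14,G1,4), (22,G2,5.5), (22,G3,5.5), (23,G3,7), (24,G1,8), (25,G2,9), (26,G2,10), (31,G3,11)
Step 2: Sum ranks within each group.
R_1 = 15.5 (n_1 = 4)
R_2 = 27 (n_2 = 4)
R_3 = 23.5 (n_3 = 3)
Step 3: H = 12/(N(N+1)) * sum(R_i^2/n_i) - 3(N+1)
     = 12/(11*12) * (15.5^2/4 + 27^2/4 + 23.5^2/3) - 3*12
     = 0.090909 * 426.396 - 36
     = 2.763258.
Step 4: Ties present; correction factor C = 1 - 12/(11^3 - 11) = 0.990909. Corrected H = 2.763258 / 0.990909 = 2.788609.
Step 5: Under H0, H ~ chi^2(2); p-value = 0.248006.
Step 6: alpha = 0.1. fail to reject H0.

H = 2.7886, df = 2, p = 0.248006, fail to reject H0.


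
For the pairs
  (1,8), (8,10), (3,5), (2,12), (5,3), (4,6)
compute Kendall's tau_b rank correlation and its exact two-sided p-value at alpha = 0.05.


Step 1: Enumerate the 15 unordered pairs (i,j) with i<j and classify each by sign(x_j-x_i) * sign(y_j-y_i).
  (1,2):dx=+7,dy=+2->C; (1,3):dx=+2,dy=-3->D; (1,4):dx=+1,dy=+4->C; (1,5):dx=+4,dy=-5->D
  (1,6):dx=+3,dy=-2->D; (2,3):dx=-5,dy=-5->C; (2,4):dx=-6,dy=+2->D; (2,5):dx=-3,dy=-7->C
  (2,6):dx=-4,dy=-4->C; (3,4):dx=-1,dy=+7->D; (3,5):dx=+2,dy=-2->D; (3,6):dx=+1,dy=+1->C
  (4,5):dx=+3,dy=-9->D; (4,6):dx=+2,dy=-6->D; (5,6):dx=-1,dy=+3->D
Step 2: C = 6, D = 9, total pairs = 15.
Step 3: tau = (C - D)/(n(n-1)/2) = (6 - 9)/15 = -0.200000.
Step 4: Exact two-sided p-value (enumerate n! = 720 permutations of y under H0): p = 0.719444.
Step 5: alpha = 0.05. fail to reject H0.

tau_b = -0.2000 (C=6, D=9), p = 0.719444, fail to reject H0.


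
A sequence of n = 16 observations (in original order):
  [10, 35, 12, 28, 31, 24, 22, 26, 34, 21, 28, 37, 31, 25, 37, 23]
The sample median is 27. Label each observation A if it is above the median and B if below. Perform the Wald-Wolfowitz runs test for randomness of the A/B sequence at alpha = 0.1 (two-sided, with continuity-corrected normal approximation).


Step 1: Compute median = 27; label A = above, B = below.
Labels in order: BABAABBBABAAABAB  (n_A = 8, n_B = 8)
Step 2: Count runs R = 11.
Step 3: Under H0 (random ordering), E[R] = 2*n_A*n_B/(n_A+n_B) + 1 = 2*8*8/16 + 1 = 9.0000.
        Var[R] = 2*n_A*n_B*(2*n_A*n_B - n_A - n_B) / ((n_A+n_B)^2 * (n_A+n_B-1)) = 14336/3840 = 3.7333.
        SD[R] = 1.9322.
Step 4: Continuity-corrected z = (R - 0.5 - E[R]) / SD[R] = (11 - 0.5 - 9.0000) / 1.9322 = 0.7763.
Step 5: Two-sided p-value via normal approximation = 2*(1 - Phi(|z|)) = 0.437558.
Step 6: alpha = 0.1. fail to reject H0.

R = 11, z = 0.7763, p = 0.437558, fail to reject H0.


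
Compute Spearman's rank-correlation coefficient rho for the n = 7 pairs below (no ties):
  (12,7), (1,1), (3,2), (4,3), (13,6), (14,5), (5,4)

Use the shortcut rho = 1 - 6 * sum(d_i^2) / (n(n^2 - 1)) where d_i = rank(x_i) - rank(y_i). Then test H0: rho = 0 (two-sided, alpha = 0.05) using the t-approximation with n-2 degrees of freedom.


Step 1: Rank x and y separately (midranks; no ties here).
rank(x): 12->5, 1->1, 3->2, 4->3, 13->6, 14->7, 5->4
rank(y): 7->7, 1->1, 2->2, 3->3, 6->6, 5->5, 4->4
Step 2: d_i = R_x(i) - R_y(i); compute d_i^2.
  (5-7)^2=4, (1-1)^2=0, (2-2)^2=0, (3-3)^2=0, (6-6)^2=0, (7-5)^2=4, (4-4)^2=0
sum(d^2) = 8.
Step 3: rho = 1 - 6*8 / (7*(7^2 - 1)) = 1 - 48/336 = 0.857143.
Step 4: Under H0, t = rho * sqrt((n-2)/(1-rho^2)) = 3.7210 ~ t(5).
Step 5: Two-sided p-value from the t-distribution with 5 df = 0.013697.
Step 6: alpha = 0.05. reject H0.

rho = 0.8571, p = 0.013697, reject H0 at alpha = 0.05.


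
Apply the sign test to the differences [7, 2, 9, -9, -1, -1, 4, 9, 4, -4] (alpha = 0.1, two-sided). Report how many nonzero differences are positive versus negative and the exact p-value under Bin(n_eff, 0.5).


Step 1: Discard zero differences. Original n = 10; n_eff = number of nonzero differences = 10.
Nonzero differences (with sign): +7, +2, +9, -9, -1, -1, +4, +9, +4, -4
Step 2: Count signs: positive = 6, negative = 4.
Step 3: Under H0: P(positive) = 0.5, so the number of positives S ~ Bin(10, 0.5).
Step 4: Two-sided exact p-value = sum of Bin(10,0.5) probabilities at or below the observed probability = 0.753906.
Step 5: alpha = 0.1. fail to reject H0.

n_eff = 10, pos = 6, neg = 4, p = 0.753906, fail to reject H0.


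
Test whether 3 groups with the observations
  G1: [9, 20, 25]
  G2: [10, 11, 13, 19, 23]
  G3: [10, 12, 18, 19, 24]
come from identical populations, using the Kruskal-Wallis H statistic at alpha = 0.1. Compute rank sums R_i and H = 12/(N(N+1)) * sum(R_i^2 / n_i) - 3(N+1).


Step 1: Combine all N = 13 observations and assign midranks.
sorted (value, group, rank): (9,G1,1), (10,G2,2.5), (10,G3,2.5), (11,G2,4), (12,G3,5), (13,G2,6), (18,G3,7), (19,G2,8.5), (19,G3,8.5), (20,G1,10), (23,G2,11), (24,G3,12), (25,G1,13)
Step 2: Sum ranks within each group.
R_1 = 24 (n_1 = 3)
R_2 = 32 (n_2 = 5)
R_3 = 35 (n_3 = 5)
Step 3: H = 12/(N(N+1)) * sum(R_i^2/n_i) - 3(N+1)
     = 12/(13*14) * (24^2/3 + 32^2/5 + 35^2/5) - 3*14
     = 0.065934 * 641.8 - 42
     = 0.316484.
Step 4: Ties present; correction factor C = 1 - 12/(13^3 - 13) = 0.994505. Corrected H = 0.316484 / 0.994505 = 0.318232.
Step 5: Under H0, H ~ chi^2(2); p-value = 0.852897.
Step 6: alpha = 0.1. fail to reject H0.

H = 0.3182, df = 2, p = 0.852897, fail to reject H0.


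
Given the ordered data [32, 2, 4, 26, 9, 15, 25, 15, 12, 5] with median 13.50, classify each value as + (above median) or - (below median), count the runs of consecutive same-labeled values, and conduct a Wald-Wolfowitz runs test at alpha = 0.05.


Step 1: Compute median = 13.50; label A = above, B = below.
Labels in order: ABBABAAABB  (n_A = 5, n_B = 5)
Step 2: Count runs R = 6.
Step 3: Under H0 (random ordering), E[R] = 2*n_A*n_B/(n_A+n_B) + 1 = 2*5*5/10 + 1 = 6.0000.
        Var[R] = 2*n_A*n_B*(2*n_A*n_B - n_A - n_B) / ((n_A+n_B)^2 * (n_A+n_B-1)) = 2000/900 = 2.2222.
        SD[R] = 1.4907.
Step 4: R = E[R], so z = 0 with no continuity correction.
Step 5: Two-sided p-value via normal approximation = 2*(1 - Phi(|z|)) = 1.000000.
Step 6: alpha = 0.05. fail to reject H0.

R = 6, z = 0.0000, p = 1.000000, fail to reject H0.


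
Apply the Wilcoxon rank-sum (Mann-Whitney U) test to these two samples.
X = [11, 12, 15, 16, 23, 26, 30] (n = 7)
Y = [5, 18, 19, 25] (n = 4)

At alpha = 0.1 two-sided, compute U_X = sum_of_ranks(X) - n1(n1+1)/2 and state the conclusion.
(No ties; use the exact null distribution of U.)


Step 1: Combine and sort all 11 observations; assign midranks.
sorted (value, group): (5,Y), (11,X), (12,X), (15,X), (16,X), (18,Y), (19,Y), (23,X), (25,Y), (26,X), (30,X)
ranks: 5->1, 11->2, 12->3, 15->4, 16->5, 18->6, 19->7, 23->8, 25->9, 26->10, 30->11
Step 2: Rank sum for X: R1 = 2 + 3 + 4 + 5 + 8 + 10 + 11 = 43.
Step 3: U_X = R1 - n1(n1+1)/2 = 43 - 7*8/2 = 43 - 28 = 15.
       U_Y = n1*n2 - U_X = 28 - 15 = 13.
Step 4: No ties, so the exact null distribution of U (based on enumerating the C(11,7) = 330 equally likely rank assignments) gives the two-sided p-value.
Step 5: p-value = 0.927273; compare to alpha = 0.1. fail to reject H0.

U_X = 15, p = 0.927273, fail to reject H0 at alpha = 0.1.


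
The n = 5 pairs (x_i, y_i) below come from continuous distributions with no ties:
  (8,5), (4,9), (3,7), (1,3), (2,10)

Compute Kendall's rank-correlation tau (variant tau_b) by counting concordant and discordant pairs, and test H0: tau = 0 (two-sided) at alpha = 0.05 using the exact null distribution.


Step 1: Enumerate the 10 unordered pairs (i,j) with i<j and classify each by sign(x_j-x_i) * sign(y_j-y_i).
  (1,2):dx=-4,dy=+4->D; (1,3):dx=-5,dy=+2->D; (1,4):dx=-7,dy=-2->C; (1,5):dx=-6,dy=+5->D
  (2,3):dx=-1,dy=-2->C; (2,4):dx=-3,dy=-6->C; (2,5):dx=-2,dy=+1->D; (3,4):dx=-2,dy=-4->C
  (3,5):dx=-1,dy=+3->D; (4,5):dx=+1,dy=+7->C
Step 2: C = 5, D = 5, total pairs = 10.
Step 3: tau = (C - D)/(n(n-1)/2) = (5 - 5)/10 = 0.000000.
Step 4: Exact two-sided p-value (enumerate n! = 120 permutations of y under H0): p = 1.000000.
Step 5: alpha = 0.05. fail to reject H0.

tau_b = 0.0000 (C=5, D=5), p = 1.000000, fail to reject H0.


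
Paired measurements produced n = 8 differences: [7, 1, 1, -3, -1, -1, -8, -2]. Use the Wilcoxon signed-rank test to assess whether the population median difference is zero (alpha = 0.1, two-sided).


Step 1: Drop any zero differences (none here) and take |d_i|.
|d| = [7, 1, 1, 3, 1, 1, 8, 2]
Step 2: Midrank |d_i| (ties get averaged ranks).
ranks: |7|->7, |1|->2.5, |1|->2.5, |3|->6, |1|->2.5, |1|->2.5, |8|->8, |2|->5
Step 3: Attach original signs; sum ranks with positive sign and with negative sign.
W+ = 7 + 2.5 + 2.5 = 12
W- = 6 + 2.5 + 2.5 + 8 + 5 = 24
(Check: W+ + W- = 36 should equal n(n+1)/2 = 36.)
Step 4: Test statistic W = min(W+, W-) = 12.
Step 5: Ties in |d|, so use the tie-corrected normal approximation.
        E[W] = n(n+1)/4 = 8*9/4 = 18.
        Tie groups: |d|=1 (t=4); sum(t^3 - t) = 60.
        Var[W] = n(n+1)(2n+1)/24 - sum(t^3-t)/48 = 1224/24 - 60/48 = 49.75.
        z = (W - E[W]) / sqrt(Var[W]) = (12 - 18) / 7.0534 = -0.8507.
        Two-sided p = 2*Phi(z) = 0.394960.
Step 6: alpha = 0.1. fail to reject H0.

W+ = 12, W- = 24, W = min = 12, p = 0.394960, fail to reject H0.


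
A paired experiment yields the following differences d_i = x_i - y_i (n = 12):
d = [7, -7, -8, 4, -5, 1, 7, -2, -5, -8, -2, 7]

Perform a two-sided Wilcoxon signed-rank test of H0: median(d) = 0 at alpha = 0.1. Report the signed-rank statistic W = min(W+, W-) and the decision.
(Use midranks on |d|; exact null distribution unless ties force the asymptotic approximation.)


Step 1: Drop any zero differences (none here) and take |d_i|.
|d| = [7, 7, 8, 4, 5, 1, 7, 2, 5, 8, 2, 7]
Step 2: Midrank |d_i| (ties get averaged ranks).
ranks: |7|->8.5, |7|->8.5, |8|->11.5, |4|->4, |5|->5.5, |1|->1, |7|->8.5, |2|->2.5, |5|->5.5, |8|->11.5, |2|->2.5, |7|->8.5
Step 3: Attach original signs; sum ranks with positive sign and with negative sign.
W+ = 8.5 + 4 + 1 + 8.5 + 8.5 = 30.5
W- = 8.5 + 11.5 + 5.5 + 2.5 + 5.5 + 11.5 + 2.5 = 47.5
(Check: W+ + W- = 78 should equal n(n+1)/2 = 78.)
Step 4: Test statistic W = min(W+, W-) = 30.5.
Step 5: Ties in |d|, so use the tie-corrected normal approximation.
        E[W] = n(n+1)/4 = 12*13/4 = 39.
        Tie groups: |d|=2 (t=2), |d|=5 (t=2), |d|=7 (t=4), |d|=8 (t=2); sum(t^3 - t) = 78.
        Var[W] = n(n+1)(2n+1)/24 - sum(t^3-t)/48 = 3900/24 - 78/48 = 160.875.
        z = (W - E[W]) / sqrt(Var[W]) = (30.5 - 39) / 12.6837 = -0.6702.
        Two-sided p = 2*Phi(z) = 0.502760.
Step 6: alpha = 0.1. fail to reject H0.

W+ = 30.5, W- = 47.5, W = min = 30.5, p = 0.502760, fail to reject H0.


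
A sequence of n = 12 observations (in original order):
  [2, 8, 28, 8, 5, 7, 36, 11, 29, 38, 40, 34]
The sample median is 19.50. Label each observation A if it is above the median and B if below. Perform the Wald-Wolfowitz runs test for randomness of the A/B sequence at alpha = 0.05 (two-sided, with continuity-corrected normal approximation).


Step 1: Compute median = 19.50; label A = above, B = below.
Labels in order: BBABBBABAAAA  (n_A = 6, n_B = 6)
Step 2: Count runs R = 6.
Step 3: Under H0 (random ordering), E[R] = 2*n_A*n_B/(n_A+n_B) + 1 = 2*6*6/12 + 1 = 7.0000.
        Var[R] = 2*n_A*n_B*(2*n_A*n_B - n_A - n_B) / ((n_A+n_B)^2 * (n_A+n_B-1)) = 4320/1584 = 2.7273.
        SD[R] = 1.6514.
Step 4: Continuity-corrected z = (R + 0.5 - E[R]) / SD[R] = (6 + 0.5 - 7.0000) / 1.6514 = -0.3028.
Step 5: Two-sided p-value via normal approximation = 2*(1 - Phi(|z|)) = 0.762069.
Step 6: alpha = 0.05. fail to reject H0.

R = 6, z = -0.3028, p = 0.762069, fail to reject H0.


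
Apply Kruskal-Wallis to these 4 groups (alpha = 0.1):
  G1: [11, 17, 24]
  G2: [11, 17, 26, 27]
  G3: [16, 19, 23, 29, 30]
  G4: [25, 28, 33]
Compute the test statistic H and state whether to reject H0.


Step 1: Combine all N = 15 observations and assign midranks.
sorted (value, group, rank): (11,G1,1.5), (11,G2,1.5), (16,G3,3), (17,G1,4.5), (17,G2,4.5), (19,G3,6), (23,G3,7), (24,G1,8), (25,G4,9), (26,G2,10), (27,G2,11), (28,G4,12), (29,G3,13), (30,G3,14), (33,G4,15)
Step 2: Sum ranks within each group.
R_1 = 14 (n_1 = 3)
R_2 = 27 (n_2 = 4)
R_3 = 43 (n_3 = 5)
R_4 = 36 (n_4 = 3)
Step 3: H = 12/(N(N+1)) * sum(R_i^2/n_i) - 3(N+1)
     = 12/(15*16) * (14^2/3 + 27^2/4 + 43^2/5 + 36^2/3) - 3*16
     = 0.050000 * 1049.38 - 48
     = 4.469167.
Step 4: Ties present; correction factor C = 1 - 12/(15^3 - 15) = 0.996429. Corrected H = 4.469167 / 0.996429 = 4.485185.
Step 5: Under H0, H ~ chi^2(3); p-value = 0.213616.
Step 6: alpha = 0.1. fail to reject H0.

H = 4.4852, df = 3, p = 0.213616, fail to reject H0.


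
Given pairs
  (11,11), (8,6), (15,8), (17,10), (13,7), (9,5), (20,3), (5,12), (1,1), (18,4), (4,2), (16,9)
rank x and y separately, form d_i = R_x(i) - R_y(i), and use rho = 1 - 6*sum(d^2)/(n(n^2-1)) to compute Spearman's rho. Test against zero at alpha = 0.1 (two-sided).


Step 1: Rank x and y separately (midranks; no ties here).
rank(x): 11->6, 8->4, 15->8, 17->10, 13->7, 9->5, 20->12, 5->3, 1->1, 18->11, 4->2, 16->9
rank(y): 11->11, 6->6, 8->8, 10->10, 7->7, 5->5, 3->3, 12->12, 1->1, 4->4, 2->2, 9->9
Step 2: d_i = R_x(i) - R_y(i); compute d_i^2.
  (6-11)^2=25, (4-6)^2=4, (8-8)^2=0, (10-10)^2=0, (7-7)^2=0, (5-5)^2=0, (12-3)^2=81, (3-12)^2=81, (1-1)^2=0, (11-4)^2=49, (2-2)^2=0, (9-9)^2=0
sum(d^2) = 240.
Step 3: rho = 1 - 6*240 / (12*(12^2 - 1)) = 1 - 1440/1716 = 0.160839.
Step 4: Under H0, t = rho * sqrt((n-2)/(1-rho^2)) = 0.5153 ~ t(10).
Step 5: Two-sided p-value from the t-distribution with 10 df = 0.617523.
Step 6: alpha = 0.1. fail to reject H0.

rho = 0.1608, p = 0.617523, fail to reject H0 at alpha = 0.1.


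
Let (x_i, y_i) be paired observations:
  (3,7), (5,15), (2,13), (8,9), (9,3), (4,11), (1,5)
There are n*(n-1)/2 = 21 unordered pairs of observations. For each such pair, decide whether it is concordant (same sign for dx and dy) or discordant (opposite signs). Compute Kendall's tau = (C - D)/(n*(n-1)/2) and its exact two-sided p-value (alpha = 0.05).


Step 1: Enumerate the 21 unordered pairs (i,j) with i<j and classify each by sign(x_j-x_i) * sign(y_j-y_i).
  (1,2):dx=+2,dy=+8->C; (1,3):dx=-1,dy=+6->D; (1,4):dx=+5,dy=+2->C; (1,5):dx=+6,dy=-4->D
  (1,6):dx=+1,dy=+4->C; (1,7):dx=-2,dy=-2->C; (2,3):dx=-3,dy=-2->C; (2,4):dx=+3,dy=-6->D
  (2,5):dx=+4,dy=-12->D; (2,6):dx=-1,dy=-4->C; (2,7):dx=-4,dy=-10->C; (3,4):dx=+6,dy=-4->D
  (3,5):dx=+7,dy=-10->D; (3,6):dx=+2,dy=-2->D; (3,7):dx=-1,dy=-8->C; (4,5):dx=+1,dy=-6->D
  (4,6):dx=-4,dy=+2->D; (4,7):dx=-7,dy=-4->C; (5,6):dx=-5,dy=+8->D; (5,7):dx=-8,dy=+2->D
  (6,7):dx=-3,dy=-6->C
Step 2: C = 10, D = 11, total pairs = 21.
Step 3: tau = (C - D)/(n(n-1)/2) = (10 - 11)/21 = -0.047619.
Step 4: Exact two-sided p-value (enumerate n! = 5040 permutations of y under H0): p = 1.000000.
Step 5: alpha = 0.05. fail to reject H0.

tau_b = -0.0476 (C=10, D=11), p = 1.000000, fail to reject H0.


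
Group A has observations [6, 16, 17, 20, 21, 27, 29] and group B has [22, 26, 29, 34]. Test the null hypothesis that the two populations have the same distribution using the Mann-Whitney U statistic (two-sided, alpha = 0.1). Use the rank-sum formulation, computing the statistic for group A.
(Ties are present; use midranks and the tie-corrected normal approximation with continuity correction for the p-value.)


Step 1: Combine and sort all 11 observations; assign midranks.
sorted (value, group): (6,X), (16,X), (17,X), (20,X), (21,X), (22,Y), (26,Y), (27,X), (29,X), (29,Y), (34,Y)
ranks: 6->1, 16->2, 17->3, 20->4, 21->5, 22->6, 26->7, 27->8, 29->9.5, 29->9.5, 34->11
Step 2: Rank sum for X: R1 = 1 + 2 + 3 + 4 + 5 + 8 + 9.5 = 32.5.
Step 3: U_X = R1 - n1(n1+1)/2 = 32.5 - 7*8/2 = 32.5 - 28 = 4.5.
       U_Y = n1*n2 - U_X = 28 - 4.5 = 23.5.
Step 4: Ties are present, so use the tie-corrected normal approximation (with continuity correction) for the p-value.
Step 5: p-value = 0.088247; compare to alpha = 0.1. reject H0.

U_X = 4.5, p = 0.088247, reject H0 at alpha = 0.1.


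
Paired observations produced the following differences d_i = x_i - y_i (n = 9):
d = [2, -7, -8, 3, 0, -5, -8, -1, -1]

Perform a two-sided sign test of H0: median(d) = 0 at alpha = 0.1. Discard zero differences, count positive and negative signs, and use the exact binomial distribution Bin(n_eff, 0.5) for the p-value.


Step 1: Discard zero differences. Original n = 9; n_eff = number of nonzero differences = 8.
Nonzero differences (with sign): +2, -7, -8, +3, -5, -8, -1, -1
Step 2: Count signs: positive = 2, negative = 6.
Step 3: Under H0: P(positive) = 0.5, so the number of positives S ~ Bin(8, 0.5).
Step 4: Two-sided exact p-value = sum of Bin(8,0.5) probabilities at or below the observed probability = 0.289062.
Step 5: alpha = 0.1. fail to reject H0.

n_eff = 8, pos = 2, neg = 6, p = 0.289062, fail to reject H0.


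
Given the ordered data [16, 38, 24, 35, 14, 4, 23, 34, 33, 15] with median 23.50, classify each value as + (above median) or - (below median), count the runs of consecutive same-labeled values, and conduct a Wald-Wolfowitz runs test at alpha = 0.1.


Step 1: Compute median = 23.50; label A = above, B = below.
Labels in order: BAAABBBAAB  (n_A = 5, n_B = 5)
Step 2: Count runs R = 5.
Step 3: Under H0 (random ordering), E[R] = 2*n_A*n_B/(n_A+n_B) + 1 = 2*5*5/10 + 1 = 6.0000.
        Var[R] = 2*n_A*n_B*(2*n_A*n_B - n_A - n_B) / ((n_A+n_B)^2 * (n_A+n_B-1)) = 2000/900 = 2.2222.
        SD[R] = 1.4907.
Step 4: Continuity-corrected z = (R + 0.5 - E[R]) / SD[R] = (5 + 0.5 - 6.0000) / 1.4907 = -0.3354.
Step 5: Two-sided p-value via normal approximation = 2*(1 - Phi(|z|)) = 0.737316.
Step 6: alpha = 0.1. fail to reject H0.

R = 5, z = -0.3354, p = 0.737316, fail to reject H0.


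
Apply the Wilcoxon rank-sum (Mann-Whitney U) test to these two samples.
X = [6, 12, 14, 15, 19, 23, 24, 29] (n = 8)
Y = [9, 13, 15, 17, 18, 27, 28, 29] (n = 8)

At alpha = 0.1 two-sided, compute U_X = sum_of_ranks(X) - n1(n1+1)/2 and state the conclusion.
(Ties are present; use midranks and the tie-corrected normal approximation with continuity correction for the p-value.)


Step 1: Combine and sort all 16 observations; assign midranks.
sorted (value, group): (6,X), (9,Y), (12,X), (13,Y), (14,X), (15,X), (15,Y), (17,Y), (18,Y), (19,X), (23,X), (24,X), (27,Y), (28,Y), (29,X), (29,Y)
ranks: 6->1, 9->2, 12->3, 13->4, 14->5, 15->6.5, 15->6.5, 17->8, 18->9, 19->10, 23->11, 24->12, 27->13, 28->14, 29->15.5, 29->15.5
Step 2: Rank sum for X: R1 = 1 + 3 + 5 + 6.5 + 10 + 11 + 12 + 15.5 = 64.
Step 3: U_X = R1 - n1(n1+1)/2 = 64 - 8*9/2 = 64 - 36 = 28.
       U_Y = n1*n2 - U_X = 64 - 28 = 36.
Step 4: Ties are present, so use the tie-corrected normal approximation (with continuity correction) for the p-value.
Step 5: p-value = 0.712787; compare to alpha = 0.1. fail to reject H0.

U_X = 28, p = 0.712787, fail to reject H0 at alpha = 0.1.


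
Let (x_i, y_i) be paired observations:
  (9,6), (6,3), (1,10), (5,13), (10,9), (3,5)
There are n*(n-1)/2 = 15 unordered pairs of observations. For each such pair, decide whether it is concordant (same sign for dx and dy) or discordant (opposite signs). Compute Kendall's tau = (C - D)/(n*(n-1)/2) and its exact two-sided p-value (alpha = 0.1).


Step 1: Enumerate the 15 unordered pairs (i,j) with i<j and classify each by sign(x_j-x_i) * sign(y_j-y_i).
  (1,2):dx=-3,dy=-3->C; (1,3):dx=-8,dy=+4->D; (1,4):dx=-4,dy=+7->D; (1,5):dx=+1,dy=+3->C
  (1,6):dx=-6,dy=-1->C; (2,3):dx=-5,dy=+7->D; (2,4):dx=-1,dy=+10->D; (2,5):dx=+4,dy=+6->C
  (2,6):dx=-3,dy=+2->D; (3,4):dx=+4,dy=+3->C; (3,5):dx=+9,dy=-1->D; (3,6):dx=+2,dy=-5->D
  (4,5):dx=+5,dy=-4->D; (4,6):dx=-2,dy=-8->C; (5,6):dx=-7,dy=-4->C
Step 2: C = 7, D = 8, total pairs = 15.
Step 3: tau = (C - D)/(n(n-1)/2) = (7 - 8)/15 = -0.066667.
Step 4: Exact two-sided p-value (enumerate n! = 720 permutations of y under H0): p = 1.000000.
Step 5: alpha = 0.1. fail to reject H0.

tau_b = -0.0667 (C=7, D=8), p = 1.000000, fail to reject H0.


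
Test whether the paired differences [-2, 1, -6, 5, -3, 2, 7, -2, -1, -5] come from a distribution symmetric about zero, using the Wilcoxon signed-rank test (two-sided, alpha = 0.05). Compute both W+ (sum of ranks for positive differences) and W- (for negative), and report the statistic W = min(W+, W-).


Step 1: Drop any zero differences (none here) and take |d_i|.
|d| = [2, 1, 6, 5, 3, 2, 7, 2, 1, 5]
Step 2: Midrank |d_i| (ties get averaged ranks).
ranks: |2|->4, |1|->1.5, |6|->9, |5|->7.5, |3|->6, |2|->4, |7|->10, |2|->4, |1|->1.5, |5|->7.5
Step 3: Attach original signs; sum ranks with positive sign and with negative sign.
W+ = 1.5 + 7.5 + 4 + 10 = 23
W- = 4 + 9 + 6 + 4 + 1.5 + 7.5 = 32
(Check: W+ + W- = 55 should equal n(n+1)/2 = 55.)
Step 4: Test statistic W = min(W+, W-) = 23.
Step 5: Ties in |d|, so use the tie-corrected normal approximation.
        E[W] = n(n+1)/4 = 10*11/4 = 27.5.
        Tie groups: |d|=1 (t=2), |d|=2 (t=3), |d|=5 (t=2); sum(t^3 - t) = 36.
        Var[W] = n(n+1)(2n+1)/24 - sum(t^3-t)/48 = 2310/24 - 36/48 = 95.5.
        z = (W - E[W]) / sqrt(Var[W]) = (23 - 27.5) / 9.7724 = -0.4605.
        Two-sided p = 2*Phi(z) = 0.645172.
Step 6: alpha = 0.05. fail to reject H0.

W+ = 23, W- = 32, W = min = 23, p = 0.645172, fail to reject H0.


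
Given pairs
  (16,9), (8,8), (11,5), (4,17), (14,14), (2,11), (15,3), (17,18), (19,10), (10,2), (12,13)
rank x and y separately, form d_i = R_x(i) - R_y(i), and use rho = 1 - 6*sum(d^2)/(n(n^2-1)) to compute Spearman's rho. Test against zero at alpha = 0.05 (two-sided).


Step 1: Rank x and y separately (midranks; no ties here).
rank(x): 16->9, 8->3, 11->5, 4->2, 14->7, 2->1, 15->8, 17->10, 19->11, 10->4, 12->6
rank(y): 9->5, 8->4, 5->3, 17->10, 14->9, 11->7, 3->2, 18->11, 10->6, 2->1, 13->8
Step 2: d_i = R_x(i) - R_y(i); compute d_i^2.
  (9-5)^2=16, (3-4)^2=1, (5-3)^2=4, (2-10)^2=64, (7-9)^2=4, (1-7)^2=36, (8-2)^2=36, (10-11)^2=1, (11-6)^2=25, (4-1)^2=9, (6-8)^2=4
sum(d^2) = 200.
Step 3: rho = 1 - 6*200 / (11*(11^2 - 1)) = 1 - 1200/1320 = 0.090909.
Step 4: Under H0, t = rho * sqrt((n-2)/(1-rho^2)) = 0.2739 ~ t(9).
Step 5: Two-sided p-value from the t-distribution with 9 df = 0.790373.
Step 6: alpha = 0.05. fail to reject H0.

rho = 0.0909, p = 0.790373, fail to reject H0 at alpha = 0.05.


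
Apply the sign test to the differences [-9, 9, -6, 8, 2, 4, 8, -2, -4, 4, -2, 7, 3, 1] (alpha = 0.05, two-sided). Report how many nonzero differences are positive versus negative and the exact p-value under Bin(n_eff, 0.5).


Step 1: Discard zero differences. Original n = 14; n_eff = number of nonzero differences = 14.
Nonzero differences (with sign): -9, +9, -6, +8, +2, +4, +8, -2, -4, +4, -2, +7, +3, +1
Step 2: Count signs: positive = 9, negative = 5.
Step 3: Under H0: P(positive) = 0.5, so the number of positives S ~ Bin(14, 0.5).
Step 4: Two-sided exact p-value = sum of Bin(14,0.5) probabilities at or below the observed probability = 0.423950.
Step 5: alpha = 0.05. fail to reject H0.

n_eff = 14, pos = 9, neg = 5, p = 0.423950, fail to reject H0.


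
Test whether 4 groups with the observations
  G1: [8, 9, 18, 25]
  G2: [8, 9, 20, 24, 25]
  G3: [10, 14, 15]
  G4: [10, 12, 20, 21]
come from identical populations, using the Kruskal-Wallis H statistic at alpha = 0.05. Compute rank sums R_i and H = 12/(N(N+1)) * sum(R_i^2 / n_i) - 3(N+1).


Step 1: Combine all N = 16 observations and assign midranks.
sorted (value, group, rank): (8,G1,1.5), (8,G2,1.5), (9,G1,3.5), (9,G2,3.5), (10,G3,5.5), (10,G4,5.5), (12,G4,7), (14,G3,8), (15,G3,9), (18,G1,10), (20,G2,11.5), (20,G4,11.5), (21,G4,13), (24,G2,14), (25,G1,15.5), (25,G2,15.5)
Step 2: Sum ranks within each group.
R_1 = 30.5 (n_1 = 4)
R_2 = 46 (n_2 = 5)
R_3 = 22.5 (n_3 = 3)
R_4 = 37 (n_4 = 4)
Step 3: H = 12/(N(N+1)) * sum(R_i^2/n_i) - 3(N+1)
     = 12/(16*17) * (30.5^2/4 + 46^2/5 + 22.5^2/3 + 37^2/4) - 3*17
     = 0.044118 * 1166.76 - 51
     = 0.474816.
Step 4: Ties present; correction factor C = 1 - 30/(16^3 - 16) = 0.992647. Corrected H = 0.474816 / 0.992647 = 0.478333.
Step 5: Under H0, H ~ chi^2(3); p-value = 0.923625.
Step 6: alpha = 0.05. fail to reject H0.

H = 0.4783, df = 3, p = 0.923625, fail to reject H0.


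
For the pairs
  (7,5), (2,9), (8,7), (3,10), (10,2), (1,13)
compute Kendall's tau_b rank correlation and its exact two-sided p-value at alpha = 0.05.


Step 1: Enumerate the 15 unordered pairs (i,j) with i<j and classify each by sign(x_j-x_i) * sign(y_j-y_i).
  (1,2):dx=-5,dy=+4->D; (1,3):dx=+1,dy=+2->C; (1,4):dx=-4,dy=+5->D; (1,5):dx=+3,dy=-3->D
  (1,6):dx=-6,dy=+8->D; (2,3):dx=+6,dy=-2->D; (2,4):dx=+1,dy=+1->C; (2,5):dx=+8,dy=-7->D
  (2,6):dx=-1,dy=+4->D; (3,4):dx=-5,dy=+3->D; (3,5):dx=+2,dy=-5->D; (3,6):dx=-7,dy=+6->D
  (4,5):dx=+7,dy=-8->D; (4,6):dx=-2,dy=+3->D; (5,6):dx=-9,dy=+11->D
Step 2: C = 2, D = 13, total pairs = 15.
Step 3: tau = (C - D)/(n(n-1)/2) = (2 - 13)/15 = -0.733333.
Step 4: Exact two-sided p-value (enumerate n! = 720 permutations of y under H0): p = 0.055556.
Step 5: alpha = 0.05. fail to reject H0.

tau_b = -0.7333 (C=2, D=13), p = 0.055556, fail to reject H0.


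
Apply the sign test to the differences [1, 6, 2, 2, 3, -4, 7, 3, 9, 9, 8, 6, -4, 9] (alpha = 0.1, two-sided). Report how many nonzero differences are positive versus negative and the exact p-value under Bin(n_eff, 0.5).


Step 1: Discard zero differences. Original n = 14; n_eff = number of nonzero differences = 14.
Nonzero differences (with sign): +1, +6, +2, +2, +3, -4, +7, +3, +9, +9, +8, +6, -4, +9
Step 2: Count signs: positive = 12, negative = 2.
Step 3: Under H0: P(positive) = 0.5, so the number of positives S ~ Bin(14, 0.5).
Step 4: Two-sided exact p-value = sum of Bin(14,0.5) probabilities at or below the observed probability = 0.012939.
Step 5: alpha = 0.1. reject H0.

n_eff = 14, pos = 12, neg = 2, p = 0.012939, reject H0.


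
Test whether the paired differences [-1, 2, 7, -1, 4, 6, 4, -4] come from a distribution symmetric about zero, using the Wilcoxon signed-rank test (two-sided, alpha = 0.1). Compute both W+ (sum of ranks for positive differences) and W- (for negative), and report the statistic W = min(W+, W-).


Step 1: Drop any zero differences (none here) and take |d_i|.
|d| = [1, 2, 7, 1, 4, 6, 4, 4]
Step 2: Midrank |d_i| (ties get averaged ranks).
ranks: |1|->1.5, |2|->3, |7|->8, |1|->1.5, |4|->5, |6|->7, |4|->5, |4|->5
Step 3: Attach original signs; sum ranks with positive sign and with negative sign.
W+ = 3 + 8 + 5 + 7 + 5 = 28
W- = 1.5 + 1.5 + 5 = 8
(Check: W+ + W- = 36 should equal n(n+1)/2 = 36.)
Step 4: Test statistic W = min(W+, W-) = 8.
Step 5: Ties in |d|, so use the tie-corrected normal approximation.
        E[W] = n(n+1)/4 = 8*9/4 = 18.
        Tie groups: |d|=1 (t=2), |d|=4 (t=3); sum(t^3 - t) = 30.
        Var[W] = n(n+1)(2n+1)/24 - sum(t^3-t)/48 = 1224/24 - 30/48 = 50.375.
        z = (W - E[W]) / sqrt(Var[W]) = (8 - 18) / 7.0975 = -1.4089.
        Two-sided p = 2*Phi(z) = 0.158853.
Step 6: alpha = 0.1. fail to reject H0.

W+ = 28, W- = 8, W = min = 8, p = 0.158853, fail to reject H0.


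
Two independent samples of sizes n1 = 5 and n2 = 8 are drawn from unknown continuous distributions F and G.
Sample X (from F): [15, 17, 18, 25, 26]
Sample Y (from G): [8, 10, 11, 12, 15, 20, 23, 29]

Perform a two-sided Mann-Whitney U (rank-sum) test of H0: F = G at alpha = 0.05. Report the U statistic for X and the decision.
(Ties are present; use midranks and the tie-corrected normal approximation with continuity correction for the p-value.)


Step 1: Combine and sort all 13 observations; assign midranks.
sorted (value, group): (8,Y), (10,Y), (11,Y), (12,Y), (15,X), (15,Y), (17,X), (18,X), (20,Y), (23,Y), (25,X), (26,X), (29,Y)
ranks: 8->1, 10->2, 11->3, 12->4, 15->5.5, 15->5.5, 17->7, 18->8, 20->9, 23->10, 25->11, 26->12, 29->13
Step 2: Rank sum for X: R1 = 5.5 + 7 + 8 + 11 + 12 = 43.5.
Step 3: U_X = R1 - n1(n1+1)/2 = 43.5 - 5*6/2 = 43.5 - 15 = 28.5.
       U_Y = n1*n2 - U_X = 40 - 28.5 = 11.5.
Step 4: Ties are present, so use the tie-corrected normal approximation (with continuity correction) for the p-value.
Step 5: p-value = 0.240919; compare to alpha = 0.05. fail to reject H0.

U_X = 28.5, p = 0.240919, fail to reject H0 at alpha = 0.05.


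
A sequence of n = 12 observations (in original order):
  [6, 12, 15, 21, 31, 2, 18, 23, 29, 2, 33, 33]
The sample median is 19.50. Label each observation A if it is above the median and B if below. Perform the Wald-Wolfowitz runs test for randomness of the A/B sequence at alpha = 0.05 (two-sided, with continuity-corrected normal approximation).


Step 1: Compute median = 19.50; label A = above, B = below.
Labels in order: BBBAABBAABAA  (n_A = 6, n_B = 6)
Step 2: Count runs R = 6.
Step 3: Under H0 (random ordering), E[R] = 2*n_A*n_B/(n_A+n_B) + 1 = 2*6*6/12 + 1 = 7.0000.
        Var[R] = 2*n_A*n_B*(2*n_A*n_B - n_A - n_B) / ((n_A+n_B)^2 * (n_A+n_B-1)) = 4320/1584 = 2.7273.
        SD[R] = 1.6514.
Step 4: Continuity-corrected z = (R + 0.5 - E[R]) / SD[R] = (6 + 0.5 - 7.0000) / 1.6514 = -0.3028.
Step 5: Two-sided p-value via normal approximation = 2*(1 - Phi(|z|)) = 0.762069.
Step 6: alpha = 0.05. fail to reject H0.

R = 6, z = -0.3028, p = 0.762069, fail to reject H0.


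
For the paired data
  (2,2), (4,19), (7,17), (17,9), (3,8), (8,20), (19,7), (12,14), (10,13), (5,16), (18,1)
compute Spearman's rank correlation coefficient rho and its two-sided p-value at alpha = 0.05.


Step 1: Rank x and y separately (midranks; no ties here).
rank(x): 2->1, 4->3, 7->5, 17->9, 3->2, 8->6, 19->11, 12->8, 10->7, 5->4, 18->10
rank(y): 2->2, 19->10, 17->9, 9->5, 8->4, 20->11, 7->3, 14->7, 13->6, 16->8, 1->1
Step 2: d_i = R_x(i) - R_y(i); compute d_i^2.
  (1-2)^2=1, (3-10)^2=49, (5-9)^2=16, (9-5)^2=16, (2-4)^2=4, (6-11)^2=25, (11-3)^2=64, (8-7)^2=1, (7-6)^2=1, (4-8)^2=16, (10-1)^2=81
sum(d^2) = 274.
Step 3: rho = 1 - 6*274 / (11*(11^2 - 1)) = 1 - 1644/1320 = -0.245455.
Step 4: Under H0, t = rho * sqrt((n-2)/(1-rho^2)) = -0.7596 ~ t(9).
Step 5: Two-sided p-value from the t-distribution with 9 df = 0.466922.
Step 6: alpha = 0.05. fail to reject H0.

rho = -0.2455, p = 0.466922, fail to reject H0 at alpha = 0.05.


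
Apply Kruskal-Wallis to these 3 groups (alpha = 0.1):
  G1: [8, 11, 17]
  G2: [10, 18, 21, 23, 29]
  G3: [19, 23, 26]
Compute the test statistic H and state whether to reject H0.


Step 1: Combine all N = 11 observations and assign midranks.
sorted (value, group, rank): (8,G1,1), (10,G2,2), (11,G1,3), (17,G1,4), (18,G2,5), (19,G3,6), (21,G2,7), (23,G2,8.5), (23,G3,8.5), (26,G3,10), (29,G2,11)
Step 2: Sum ranks within each group.
R_1 = 8 (n_1 = 3)
R_2 = 33.5 (n_2 = 5)
R_3 = 24.5 (n_3 = 3)
Step 3: H = 12/(N(N+1)) * sum(R_i^2/n_i) - 3(N+1)
     = 12/(11*12) * (8^2/3 + 33.5^2/5 + 24.5^2/3) - 3*12
     = 0.090909 * 445.867 - 36
     = 4.533333.
Step 4: Ties present; correction factor C = 1 - 6/(11^3 - 11) = 0.995455. Corrected H = 4.533333 / 0.995455 = 4.554033.
Step 5: Under H0, H ~ chi^2(2); p-value = 0.102590.
Step 6: alpha = 0.1. fail to reject H0.

H = 4.5540, df = 2, p = 0.102590, fail to reject H0.


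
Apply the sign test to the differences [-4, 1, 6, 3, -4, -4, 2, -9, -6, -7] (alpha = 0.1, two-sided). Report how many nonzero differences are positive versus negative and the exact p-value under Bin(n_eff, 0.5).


Step 1: Discard zero differences. Original n = 10; n_eff = number of nonzero differences = 10.
Nonzero differences (with sign): -4, +1, +6, +3, -4, -4, +2, -9, -6, -7
Step 2: Count signs: positive = 4, negative = 6.
Step 3: Under H0: P(positive) = 0.5, so the number of positives S ~ Bin(10, 0.5).
Step 4: Two-sided exact p-value = sum of Bin(10,0.5) probabilities at or below the observed probability = 0.753906.
Step 5: alpha = 0.1. fail to reject H0.

n_eff = 10, pos = 4, neg = 6, p = 0.753906, fail to reject H0.


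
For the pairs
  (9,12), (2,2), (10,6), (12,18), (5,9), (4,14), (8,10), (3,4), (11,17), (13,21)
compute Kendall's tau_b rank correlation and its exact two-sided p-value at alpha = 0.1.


Step 1: Enumerate the 45 unordered pairs (i,j) with i<j and classify each by sign(x_j-x_i) * sign(y_j-y_i).
  (1,2):dx=-7,dy=-10->C; (1,3):dx=+1,dy=-6->D; (1,4):dx=+3,dy=+6->C; (1,5):dx=-4,dy=-3->C
  (1,6):dx=-5,dy=+2->D; (1,7):dx=-1,dy=-2->C; (1,8):dx=-6,dy=-8->C; (1,9):dx=+2,dy=+5->C
  (1,10):dx=+4,dy=+9->C; (2,3):dx=+8,dy=+4->C; (2,4):dx=+10,dy=+16->C; (2,5):dx=+3,dy=+7->C
  (2,6):dx=+2,dy=+12->C; (2,7):dx=+6,dy=+8->C; (2,8):dx=+1,dy=+2->C; (2,9):dx=+9,dy=+15->C
  (2,10):dx=+11,dy=+19->C; (3,4):dx=+2,dy=+12->C; (3,5):dx=-5,dy=+3->D; (3,6):dx=-6,dy=+8->D
  (3,7):dx=-2,dy=+4->D; (3,8):dx=-7,dy=-2->C; (3,9):dx=+1,dy=+11->C; (3,10):dx=+3,dy=+15->C
  (4,5):dx=-7,dy=-9->C; (4,6):dx=-8,dy=-4->C; (4,7):dx=-4,dy=-8->C; (4,8):dx=-9,dy=-14->C
  (4,9):dx=-1,dy=-1->C; (4,10):dx=+1,dy=+3->C; (5,6):dx=-1,dy=+5->D; (5,7):dx=+3,dy=+1->C
  (5,8):dx=-2,dy=-5->C; (5,9):dx=+6,dy=+8->C; (5,10):dx=+8,dy=+12->C; (6,7):dx=+4,dy=-4->D
  (6,8):dx=-1,dy=-10->C; (6,9):dx=+7,dy=+3->C; (6,10):dx=+9,dy=+7->C; (7,8):dx=-5,dy=-6->C
  (7,9):dx=+3,dy=+7->C; (7,10):dx=+5,dy=+11->C; (8,9):dx=+8,dy=+13->C; (8,10):dx=+10,dy=+17->C
  (9,10):dx=+2,dy=+4->C
Step 2: C = 38, D = 7, total pairs = 45.
Step 3: tau = (C - D)/(n(n-1)/2) = (38 - 7)/45 = 0.688889.
Step 4: Exact two-sided p-value (enumerate n! = 3628800 permutations of y under H0): p = 0.004687.
Step 5: alpha = 0.1. reject H0.

tau_b = 0.6889 (C=38, D=7), p = 0.004687, reject H0.


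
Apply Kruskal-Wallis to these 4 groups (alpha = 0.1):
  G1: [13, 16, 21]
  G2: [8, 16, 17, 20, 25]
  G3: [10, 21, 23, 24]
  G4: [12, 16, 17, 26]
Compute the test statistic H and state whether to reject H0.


Step 1: Combine all N = 16 observations and assign midranks.
sorted (value, group, rank): (8,G2,1), (10,G3,2), (12,G4,3), (13,G1,4), (16,G1,6), (16,G2,6), (16,G4,6), (17,G2,8.5), (17,G4,8.5), (20,G2,10), (21,G1,11.5), (21,G3,11.5), (23,G3,13), (24,G3,14), (25,G2,15), (26,G4,16)
Step 2: Sum ranks within each group.
R_1 = 21.5 (n_1 = 3)
R_2 = 40.5 (n_2 = 5)
R_3 = 40.5 (n_3 = 4)
R_4 = 33.5 (n_4 = 4)
Step 3: H = 12/(N(N+1)) * sum(R_i^2/n_i) - 3(N+1)
     = 12/(16*17) * (21.5^2/3 + 40.5^2/5 + 40.5^2/4 + 33.5^2/4) - 3*17
     = 0.044118 * 1172.76 - 51
     = 0.739338.
Step 4: Ties present; correction factor C = 1 - 36/(16^3 - 16) = 0.991176. Corrected H = 0.739338 / 0.991176 = 0.745920.
Step 5: Under H0, H ~ chi^2(3); p-value = 0.862354.
Step 6: alpha = 0.1. fail to reject H0.

H = 0.7459, df = 3, p = 0.862354, fail to reject H0.


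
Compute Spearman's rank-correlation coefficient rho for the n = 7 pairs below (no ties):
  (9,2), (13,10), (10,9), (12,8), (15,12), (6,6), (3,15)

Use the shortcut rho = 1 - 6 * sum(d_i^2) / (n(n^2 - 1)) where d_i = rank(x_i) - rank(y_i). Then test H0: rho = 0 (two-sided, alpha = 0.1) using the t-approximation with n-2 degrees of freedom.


Step 1: Rank x and y separately (midranks; no ties here).
rank(x): 9->3, 13->6, 10->4, 12->5, 15->7, 6->2, 3->1
rank(y): 2->1, 10->5, 9->4, 8->3, 12->6, 6->2, 15->7
Step 2: d_i = R_x(i) - R_y(i); compute d_i^2.
  (3-1)^2=4, (6-5)^2=1, (4-4)^2=0, (5-3)^2=4, (7-6)^2=1, (2-2)^2=0, (1-7)^2=36
sum(d^2) = 46.
Step 3: rho = 1 - 6*46 / (7*(7^2 - 1)) = 1 - 276/336 = 0.178571.
Step 4: Under H0, t = rho * sqrt((n-2)/(1-rho^2)) = 0.4058 ~ t(5).
Step 5: Two-sided p-value from the t-distribution with 5 df = 0.701658.
Step 6: alpha = 0.1. fail to reject H0.

rho = 0.1786, p = 0.701658, fail to reject H0 at alpha = 0.1.


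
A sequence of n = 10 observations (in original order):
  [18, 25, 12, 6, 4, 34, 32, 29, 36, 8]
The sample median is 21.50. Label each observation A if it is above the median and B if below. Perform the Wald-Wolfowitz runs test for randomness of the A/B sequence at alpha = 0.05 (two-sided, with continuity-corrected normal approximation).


Step 1: Compute median = 21.50; label A = above, B = below.
Labels in order: BABBBAAAAB  (n_A = 5, n_B = 5)
Step 2: Count runs R = 5.
Step 3: Under H0 (random ordering), E[R] = 2*n_A*n_B/(n_A+n_B) + 1 = 2*5*5/10 + 1 = 6.0000.
        Var[R] = 2*n_A*n_B*(2*n_A*n_B - n_A - n_B) / ((n_A+n_B)^2 * (n_A+n_B-1)) = 2000/900 = 2.2222.
        SD[R] = 1.4907.
Step 4: Continuity-corrected z = (R + 0.5 - E[R]) / SD[R] = (5 + 0.5 - 6.0000) / 1.4907 = -0.3354.
Step 5: Two-sided p-value via normal approximation = 2*(1 - Phi(|z|)) = 0.737316.
Step 6: alpha = 0.05. fail to reject H0.

R = 5, z = -0.3354, p = 0.737316, fail to reject H0.


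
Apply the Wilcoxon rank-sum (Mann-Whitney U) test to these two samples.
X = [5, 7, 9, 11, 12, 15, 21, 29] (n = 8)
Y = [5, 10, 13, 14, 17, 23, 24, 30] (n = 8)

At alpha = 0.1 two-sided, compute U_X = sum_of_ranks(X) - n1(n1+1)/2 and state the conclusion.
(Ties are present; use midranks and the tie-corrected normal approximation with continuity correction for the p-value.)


Step 1: Combine and sort all 16 observations; assign midranks.
sorted (value, group): (5,X), (5,Y), (7,X), (9,X), (10,Y), (11,X), (12,X), (13,Y), (14,Y), (15,X), (17,Y), (21,X), (23,Y), (24,Y), (29,X), (30,Y)
ranks: 5->1.5, 5->1.5, 7->3, 9->4, 10->5, 11->6, 12->7, 13->8, 14->9, 15->10, 17->11, 21->12, 23->13, 24->14, 29->15, 30->16
Step 2: Rank sum for X: R1 = 1.5 + 3 + 4 + 6 + 7 + 10 + 12 + 15 = 58.5.
Step 3: U_X = R1 - n1(n1+1)/2 = 58.5 - 8*9/2 = 58.5 - 36 = 22.5.
       U_Y = n1*n2 - U_X = 64 - 22.5 = 41.5.
Step 4: Ties are present, so use the tie-corrected normal approximation (with continuity correction) for the p-value.
Step 5: p-value = 0.344207; compare to alpha = 0.1. fail to reject H0.

U_X = 22.5, p = 0.344207, fail to reject H0 at alpha = 0.1.


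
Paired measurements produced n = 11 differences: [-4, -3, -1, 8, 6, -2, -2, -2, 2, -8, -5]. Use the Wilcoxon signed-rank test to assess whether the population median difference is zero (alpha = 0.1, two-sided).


Step 1: Drop any zero differences (none here) and take |d_i|.
|d| = [4, 3, 1, 8, 6, 2, 2, 2, 2, 8, 5]
Step 2: Midrank |d_i| (ties get averaged ranks).
ranks: |4|->7, |3|->6, |1|->1, |8|->10.5, |6|->9, |2|->3.5, |2|->3.5, |2|->3.5, |2|->3.5, |8|->10.5, |5|->8
Step 3: Attach original signs; sum ranks with positive sign and with negative sign.
W+ = 10.5 + 9 + 3.5 = 23
W- = 7 + 6 + 1 + 3.5 + 3.5 + 3.5 + 10.5 + 8 = 43
(Check: W+ + W- = 66 should equal n(n+1)/2 = 66.)
Step 4: Test statistic W = min(W+, W-) = 23.
Step 5: Ties in |d|, so use the tie-corrected normal approximation.
        E[W] = n(n+1)/4 = 11*12/4 = 33.
        Tie groups: |d|=2 (t=4), |d|=8 (t=2); sum(t^3 - t) = 66.
        Var[W] = n(n+1)(2n+1)/24 - sum(t^3-t)/48 = 3036/24 - 66/48 = 125.125.
        z = (W - E[W]) / sqrt(Var[W]) = (23 - 33) / 11.1859 = -0.8940.
        Two-sided p = 2*Phi(z) = 0.371332.
Step 6: alpha = 0.1. fail to reject H0.

W+ = 23, W- = 43, W = min = 23, p = 0.371332, fail to reject H0.
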